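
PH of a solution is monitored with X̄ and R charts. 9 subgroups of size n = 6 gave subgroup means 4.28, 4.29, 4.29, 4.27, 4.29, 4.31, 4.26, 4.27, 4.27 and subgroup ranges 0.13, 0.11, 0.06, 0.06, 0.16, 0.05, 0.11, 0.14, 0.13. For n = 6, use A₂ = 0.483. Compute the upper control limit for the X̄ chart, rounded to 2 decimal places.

X̄̄ = (4.28 + 4.29 + 4.29 + 4.27 + 4.29 + 4.31 + 4.26 + 4.27 + 4.27) / 9 = 38.5300 / 9 = 4.2811
R̄ = (0.13 + 0.11 + 0.06 + 0.06 + 0.16 + 0.05 + 0.11 + 0.14 + 0.13) / 9 = 0.9500 / 9 = 0.1056
UCL = X̄̄ + A₂·R̄ = 4.2811 + 0.483 × 0.1056 = 4.3321

4.33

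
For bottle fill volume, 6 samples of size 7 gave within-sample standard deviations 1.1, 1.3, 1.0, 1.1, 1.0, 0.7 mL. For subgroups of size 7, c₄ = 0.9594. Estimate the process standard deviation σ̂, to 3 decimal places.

1.077

s̄ = (1.1 + 1.3 + 1.0 + 1.1 + 1.0 + 0.7) / 6 = 1.0333
σ̂ = s̄ / c₄ = 1.0333 / 0.9594 = 1.0771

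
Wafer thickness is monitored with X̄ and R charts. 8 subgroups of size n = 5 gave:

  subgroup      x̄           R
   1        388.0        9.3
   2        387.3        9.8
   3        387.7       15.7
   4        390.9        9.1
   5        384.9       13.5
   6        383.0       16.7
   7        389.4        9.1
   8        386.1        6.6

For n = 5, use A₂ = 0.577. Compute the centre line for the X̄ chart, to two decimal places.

X̄̄ = (388.0 + 387.3 + 387.7 + 390.9 + 384.9 + 383.0 + 389.4 + 386.1) / 8 = 3097.3000 / 8 = 387.1625
CL = X̄̄ = 387.1625

387.16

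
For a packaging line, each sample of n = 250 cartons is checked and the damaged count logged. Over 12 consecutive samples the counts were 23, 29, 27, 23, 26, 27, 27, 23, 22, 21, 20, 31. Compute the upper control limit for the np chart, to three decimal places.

p̄ = Σdᵢ / (k·n) = 299 / (12 × 250) = 0.09967
UCL = np̄ + 3·√(np̄(1−p̄)) = 24.9167 + 3 × √(24.9167×0.90033) = 24.9167 + 3 × 4.7364 = 39.1258

39.126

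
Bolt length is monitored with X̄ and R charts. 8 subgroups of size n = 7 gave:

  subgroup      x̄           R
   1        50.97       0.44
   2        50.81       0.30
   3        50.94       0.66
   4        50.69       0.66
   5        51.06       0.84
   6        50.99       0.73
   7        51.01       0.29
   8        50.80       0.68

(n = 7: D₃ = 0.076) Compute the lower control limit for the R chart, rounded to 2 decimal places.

0.04

R̄ = (0.44 + 0.30 + 0.66 + 0.66 + 0.84 + 0.73 + 0.29 + 0.68) / 8 = 4.6000 / 8 = 0.5750
LCL_R = D₃·R̄ = 0.076 × 0.5750 = 0.0437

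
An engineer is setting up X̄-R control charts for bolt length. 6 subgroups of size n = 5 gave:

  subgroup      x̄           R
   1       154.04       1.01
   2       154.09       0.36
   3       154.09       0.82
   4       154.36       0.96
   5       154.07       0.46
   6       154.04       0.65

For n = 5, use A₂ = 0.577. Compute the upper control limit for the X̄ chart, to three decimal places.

154.525

X̄̄ = (154.04 + 154.09 + 154.09 + 154.36 + 154.07 + 154.04) / 6 = 924.6900 / 6 = 154.1150
R̄ = (1.01 + 0.36 + 0.82 + 0.96 + 0.46 + 0.65) / 6 = 4.2600 / 6 = 0.7100
UCL = X̄̄ + A₂·R̄ = 154.1150 + 0.577 × 0.7100 = 154.5247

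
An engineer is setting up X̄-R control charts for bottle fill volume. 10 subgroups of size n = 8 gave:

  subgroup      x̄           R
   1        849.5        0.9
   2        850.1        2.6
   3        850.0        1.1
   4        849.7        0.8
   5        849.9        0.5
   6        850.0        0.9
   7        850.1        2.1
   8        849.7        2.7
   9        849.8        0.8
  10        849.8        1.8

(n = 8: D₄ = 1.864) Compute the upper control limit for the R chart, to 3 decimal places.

R̄ = (0.9 + 2.6 + 1.1 + 0.8 + 0.5 + 0.9 + 2.1 + 2.7 + 0.8 + 1.8) / 10 = 14.2000 / 10 = 1.4200
UCL_R = D₄·R̄ = 1.864 × 1.4200 = 2.6469

2.647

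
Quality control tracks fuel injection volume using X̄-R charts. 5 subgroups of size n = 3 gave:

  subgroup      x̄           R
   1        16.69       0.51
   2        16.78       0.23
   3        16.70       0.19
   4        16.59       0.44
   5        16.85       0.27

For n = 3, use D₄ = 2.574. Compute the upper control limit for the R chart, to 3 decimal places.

R̄ = (0.51 + 0.23 + 0.19 + 0.44 + 0.27) / 5 = 1.6400 / 5 = 0.3280
UCL_R = D₄·R̄ = 2.574 × 0.3280 = 0.8443

0.844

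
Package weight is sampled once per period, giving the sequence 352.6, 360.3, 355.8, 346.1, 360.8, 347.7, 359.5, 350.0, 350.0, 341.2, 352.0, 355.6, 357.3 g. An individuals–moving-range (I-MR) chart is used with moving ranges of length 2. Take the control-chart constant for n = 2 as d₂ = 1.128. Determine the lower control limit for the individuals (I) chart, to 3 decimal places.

X̄ = (352.6 + 360.3 + 355.8 + 346.1 + 360.8 + 347.7 + 359.5 + 350.0 + 350.0 + 341.2 + 352.0 + 355.6 + 357.3) / 13 = 352.9923
Moving ranges: 7.7, 4.5, 9.7, 14.7, 13.1, 11.8, 9.5, 0.0, 8.8, 10.8, 3.6, 1.7; M̄R̄ = 95.9000 / 12 = 7.9917
LCL = X̄ − 3·M̄R̄/d₂ = 352.9923 − 3 × 7.9917 / 1.128 = 331.7379

331.738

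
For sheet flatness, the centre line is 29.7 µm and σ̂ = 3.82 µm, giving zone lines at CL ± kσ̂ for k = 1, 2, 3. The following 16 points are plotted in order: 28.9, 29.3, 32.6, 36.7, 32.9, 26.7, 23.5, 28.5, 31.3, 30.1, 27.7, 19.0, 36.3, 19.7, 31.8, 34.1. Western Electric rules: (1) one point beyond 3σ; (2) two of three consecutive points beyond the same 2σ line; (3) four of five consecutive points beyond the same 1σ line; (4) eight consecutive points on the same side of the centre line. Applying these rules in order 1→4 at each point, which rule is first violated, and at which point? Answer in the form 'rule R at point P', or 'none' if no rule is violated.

Zone of each point (C = within 1σ̂, B = 1σ̂–2σ̂, A = 2σ̂–3σ̂, * = beyond 3σ̂; sign = side of CL): 1:-C, 2:-C, 3:+C, 4:+B, 5:+C, 6:-C, 7:-B, 8:-C, 9:+C, 10:+C, 11:-C, 12:-A, 13:+B, 14:-A, 15:+C, 16:+B
Rule 2 (two of three consecutive points beyond the same 2σ limit) is satisfied at point 14.

rule 2 at point 14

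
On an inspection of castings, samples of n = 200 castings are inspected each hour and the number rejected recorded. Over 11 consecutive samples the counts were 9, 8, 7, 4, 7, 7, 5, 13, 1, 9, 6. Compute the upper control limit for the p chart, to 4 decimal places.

0.0733

p̄ = Σdᵢ / (k·n) = 76 / (11 × 200) = 0.03455
UCL = p̄ + 3·√(p̄(1−p̄)/n) = 0.03455 + 3 × √(0.03455×0.96545/200) = 0.03455 + 3 × 0.01291 = 0.07329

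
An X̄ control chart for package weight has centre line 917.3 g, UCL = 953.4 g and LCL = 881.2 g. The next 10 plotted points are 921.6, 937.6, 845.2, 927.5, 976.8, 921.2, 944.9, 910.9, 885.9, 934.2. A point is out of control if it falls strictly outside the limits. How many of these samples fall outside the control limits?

Compare each point to [881.2, 953.4]: sample 3 = 845.2 < LCL; sample 5 = 976.8 > UCL.

2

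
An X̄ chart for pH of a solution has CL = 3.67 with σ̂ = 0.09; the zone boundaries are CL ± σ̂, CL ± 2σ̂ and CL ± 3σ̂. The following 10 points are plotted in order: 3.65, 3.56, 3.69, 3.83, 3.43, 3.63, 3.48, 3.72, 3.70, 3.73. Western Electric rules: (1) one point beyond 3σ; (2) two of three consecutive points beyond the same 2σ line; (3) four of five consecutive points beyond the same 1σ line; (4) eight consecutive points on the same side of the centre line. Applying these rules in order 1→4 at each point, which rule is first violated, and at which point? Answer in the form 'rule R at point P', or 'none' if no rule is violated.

rule 2 at point 7

Zone of each point (C = within 1σ̂, B = 1σ̂–2σ̂, A = 2σ̂–3σ̂, * = beyond 3σ̂; sign = side of CL): 1:-C, 2:-B, 3:+C, 4:+B, 5:-A, 6:-C, 7:-A, 8:+C, 9:+C, 10:+C
Rule 2 (two of three consecutive points beyond the same 2σ limit) is satisfied at point 7.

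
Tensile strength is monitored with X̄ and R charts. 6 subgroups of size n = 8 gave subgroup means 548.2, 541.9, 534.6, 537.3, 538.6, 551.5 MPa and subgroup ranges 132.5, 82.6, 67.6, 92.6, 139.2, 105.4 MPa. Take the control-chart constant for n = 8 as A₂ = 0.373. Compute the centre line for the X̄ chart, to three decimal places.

542.017

X̄̄ = (548.2 + 541.9 + 534.6 + 537.3 + 538.6 + 551.5) / 6 = 3252.1000 / 6 = 542.0167
CL = X̄̄ = 542.0167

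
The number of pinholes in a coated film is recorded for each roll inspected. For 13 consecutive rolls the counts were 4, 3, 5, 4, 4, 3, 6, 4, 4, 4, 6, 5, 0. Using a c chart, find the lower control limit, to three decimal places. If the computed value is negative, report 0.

0.000

c̄ = (4 + 3 + 5 + 4 + 4 + 3 + 6 + 4 + 4 + 4 + 6 + 5 + 0) / 13 = 52 / 13 = 4.0000
LCL = c̄ − 3√c̄ = 4.0000 − 3 × 2.0000 = -2.0000 → 0 (cannot be negative)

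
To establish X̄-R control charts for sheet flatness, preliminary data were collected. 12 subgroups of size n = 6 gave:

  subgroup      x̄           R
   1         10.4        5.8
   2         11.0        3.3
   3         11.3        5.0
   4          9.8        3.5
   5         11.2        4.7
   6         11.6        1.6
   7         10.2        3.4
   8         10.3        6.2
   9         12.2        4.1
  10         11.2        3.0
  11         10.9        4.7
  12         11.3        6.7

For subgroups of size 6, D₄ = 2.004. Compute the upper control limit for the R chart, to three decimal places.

R̄ = (5.8 + 3.3 + 5.0 + 3.5 + 4.7 + 1.6 + 3.4 + 6.2 + 4.1 + 3.0 + 4.7 + 6.7) / 12 = 52.0000 / 12 = 4.3333
UCL_R = D₄·R̄ = 2.004 × 4.3333 = 8.6840

8.684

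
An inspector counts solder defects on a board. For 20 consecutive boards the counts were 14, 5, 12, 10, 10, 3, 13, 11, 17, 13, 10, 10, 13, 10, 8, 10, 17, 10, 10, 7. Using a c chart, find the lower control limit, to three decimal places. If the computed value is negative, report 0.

0.860

c̄ = (14 + 5 + 12 + 10 + 10 + 3 + 13 + 11 + 17 + 13 + 10 + 10 + 13 + 10 + 8 + 10 + 17 + 10 + 10 + 7) / 20 = 213 / 20 = 10.6500
LCL = c̄ − 3√c̄ = 10.6500 − 3 × 3.2634 = 0.8597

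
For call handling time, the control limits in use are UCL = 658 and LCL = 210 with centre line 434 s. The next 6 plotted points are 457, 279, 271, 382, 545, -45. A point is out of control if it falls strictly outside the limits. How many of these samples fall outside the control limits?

Compare each point to [210, 658]: sample 6 = -45 < LCL.

1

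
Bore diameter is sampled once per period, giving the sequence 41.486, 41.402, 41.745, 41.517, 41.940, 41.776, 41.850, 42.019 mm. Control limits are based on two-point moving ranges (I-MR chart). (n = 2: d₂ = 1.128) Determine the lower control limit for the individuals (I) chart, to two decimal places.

X̄ = (41.486 + 41.402 + 41.745 + 41.517 + 41.940 + 41.776 + 41.850 + 42.019) / 8 = 41.7169
Moving ranges: 0.084, 0.343, 0.228, 0.423, 0.164, 0.074, 0.169; M̄R̄ = 1.4850 / 7 = 0.2121
LCL = X̄ − 3·M̄R̄/d₂ = 41.7169 − 3 × 0.2121 / 1.128 = 41.1527

41.15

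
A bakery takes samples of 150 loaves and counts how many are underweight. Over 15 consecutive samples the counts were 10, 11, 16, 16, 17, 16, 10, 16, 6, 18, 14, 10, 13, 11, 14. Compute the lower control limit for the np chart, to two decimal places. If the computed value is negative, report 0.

2.79

p̄ = Σdᵢ / (k·n) = 198 / (15 × 150) = 0.08800
LCL = np̄ − 3·√(np̄(1−p̄)) = 13.2000 − 3 × 3.4696 = 2.7911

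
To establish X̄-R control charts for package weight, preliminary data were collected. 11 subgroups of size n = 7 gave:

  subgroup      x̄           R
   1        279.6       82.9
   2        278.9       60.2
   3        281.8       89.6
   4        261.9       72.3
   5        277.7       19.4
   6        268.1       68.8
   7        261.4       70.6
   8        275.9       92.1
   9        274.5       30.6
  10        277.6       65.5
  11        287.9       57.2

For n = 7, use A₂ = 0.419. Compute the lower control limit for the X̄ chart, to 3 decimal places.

X̄̄ = (279.6 + 278.9 + 281.8 + 261.9 + 277.7 + 268.1 + 261.4 + 275.9 + 274.5 + 277.6 + 287.9) / 11 = 3025.3000 / 11 = 275.0273
R̄ = (82.9 + 60.2 + 89.6 + 72.3 + 19.4 + 68.8 + 70.6 + 92.1 + 30.6 + 65.5 + 57.2) / 11 = 709.2000 / 11 = 64.4727
LCL = X̄̄ − A₂·R̄ = 275.0273 − 0.419 × 64.4727 = 248.0132

248.013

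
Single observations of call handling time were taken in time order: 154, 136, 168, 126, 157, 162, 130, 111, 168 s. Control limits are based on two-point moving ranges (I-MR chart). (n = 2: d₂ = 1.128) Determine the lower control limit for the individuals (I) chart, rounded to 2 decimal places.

67.32

X̄ = (154 + 136 + 168 + 126 + 157 + 162 + 130 + 111 + 168) / 9 = 145.7778
Moving ranges: 18, 32, 42, 31, 5, 32, 19, 57; M̄R̄ = 236.0000 / 8 = 29.5000
LCL = X̄ − 3·M̄R̄/d₂ = 145.7778 − 3 × 29.5000 / 1.128 = 67.3203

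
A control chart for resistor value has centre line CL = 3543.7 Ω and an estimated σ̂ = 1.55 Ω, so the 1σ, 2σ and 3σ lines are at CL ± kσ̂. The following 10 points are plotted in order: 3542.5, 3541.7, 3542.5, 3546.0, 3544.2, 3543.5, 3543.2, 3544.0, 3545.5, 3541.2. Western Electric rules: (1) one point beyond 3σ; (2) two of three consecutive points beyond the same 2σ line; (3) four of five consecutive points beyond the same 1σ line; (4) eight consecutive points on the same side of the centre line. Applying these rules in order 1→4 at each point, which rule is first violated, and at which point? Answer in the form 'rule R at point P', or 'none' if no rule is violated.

Zone of each point (C = within 1σ̂, B = 1σ̂–2σ̂, A = 2σ̂–3σ̂, * = beyond 3σ̂; sign = side of CL): 1:-C, 2:-B, 3:-C, 4:+B, 5:+C, 6:-C, 7:-C, 8:+C, 9:+B, 10:-B
No rule fires across all 10 points.

none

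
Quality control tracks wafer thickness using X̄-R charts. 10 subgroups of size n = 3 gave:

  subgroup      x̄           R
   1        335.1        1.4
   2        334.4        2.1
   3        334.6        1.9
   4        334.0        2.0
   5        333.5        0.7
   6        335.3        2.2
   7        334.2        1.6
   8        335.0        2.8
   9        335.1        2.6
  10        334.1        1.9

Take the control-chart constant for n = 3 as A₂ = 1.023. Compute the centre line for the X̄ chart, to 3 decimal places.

334.530

X̄̄ = (335.1 + 334.4 + 334.6 + 334.0 + 333.5 + 335.3 + 334.2 + 335.0 + 335.1 + 334.1) / 10 = 3345.3000 / 10 = 334.5300
CL = X̄̄ = 334.5300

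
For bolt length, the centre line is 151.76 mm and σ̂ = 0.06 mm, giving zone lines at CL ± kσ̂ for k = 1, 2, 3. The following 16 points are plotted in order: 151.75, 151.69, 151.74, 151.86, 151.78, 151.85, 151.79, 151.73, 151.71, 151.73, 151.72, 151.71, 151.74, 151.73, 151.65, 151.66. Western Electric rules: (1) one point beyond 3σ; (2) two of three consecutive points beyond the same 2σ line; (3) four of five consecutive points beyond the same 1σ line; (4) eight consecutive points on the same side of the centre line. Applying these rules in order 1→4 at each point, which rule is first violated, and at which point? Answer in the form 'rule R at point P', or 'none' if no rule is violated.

Zone of each point (C = within 1σ̂, B = 1σ̂–2σ̂, A = 2σ̂–3σ̂, * = beyond 3σ̂; sign = side of CL): 1:-C, 2:-B, 3:-C, 4:+B, 5:+C, 6:+B, 7:+C, 8:-C, 9:-C, 10:-C, 11:-C, 12:-C, 13:-C, 14:-C, 15:-B, 16:-B
Rule 4 (eight consecutive points on the same side of the centre line) is satisfied at point 15.

rule 4 at point 15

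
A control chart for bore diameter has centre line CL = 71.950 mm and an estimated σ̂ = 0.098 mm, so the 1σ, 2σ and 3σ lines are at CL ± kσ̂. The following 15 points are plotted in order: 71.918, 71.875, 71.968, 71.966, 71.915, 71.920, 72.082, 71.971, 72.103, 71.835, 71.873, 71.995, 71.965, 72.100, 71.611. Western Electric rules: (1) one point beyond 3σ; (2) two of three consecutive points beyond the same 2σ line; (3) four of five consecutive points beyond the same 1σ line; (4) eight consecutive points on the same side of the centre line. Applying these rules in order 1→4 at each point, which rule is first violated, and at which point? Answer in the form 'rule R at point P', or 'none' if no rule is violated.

rule 1 at point 15

Zone of each point (C = within 1σ̂, B = 1σ̂–2σ̂, A = 2σ̂–3σ̂, * = beyond 3σ̂; sign = side of CL): 1:-C, 2:-C, 3:+C, 4:+C, 5:-C, 6:-C, 7:+B, 8:+C, 9:+B, 10:-B, 11:-C, 12:+C, 13:+C, 14:+B, 15:-*
Rule 1 (one point beyond the 3σ limits) is satisfied at point 15.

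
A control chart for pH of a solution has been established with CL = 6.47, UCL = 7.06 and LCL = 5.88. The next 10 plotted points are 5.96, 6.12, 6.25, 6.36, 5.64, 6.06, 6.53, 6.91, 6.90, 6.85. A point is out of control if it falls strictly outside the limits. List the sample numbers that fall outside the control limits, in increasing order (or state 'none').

5

Compare each point to [5.88, 7.06]: sample 5 = 5.64 < LCL.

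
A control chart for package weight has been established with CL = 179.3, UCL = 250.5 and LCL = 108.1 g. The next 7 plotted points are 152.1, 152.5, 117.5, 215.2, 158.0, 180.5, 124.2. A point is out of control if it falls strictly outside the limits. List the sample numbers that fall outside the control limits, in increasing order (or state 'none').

All 7 points lie within [108.1, 250.5].

none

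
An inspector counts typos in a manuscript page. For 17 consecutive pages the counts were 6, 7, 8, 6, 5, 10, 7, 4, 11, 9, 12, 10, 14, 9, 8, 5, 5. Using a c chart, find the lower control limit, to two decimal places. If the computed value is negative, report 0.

0.00

c̄ = (6 + 7 + 8 + 6 + 5 + 10 + 7 + 4 + 11 + 9 + 12 + 10 + 14 + 9 + 8 + 5 + 5) / 17 = 136 / 17 = 8.0000
LCL = c̄ − 3√c̄ = 8.0000 − 3 × 2.8284 = -0.4853 → 0 (cannot be negative)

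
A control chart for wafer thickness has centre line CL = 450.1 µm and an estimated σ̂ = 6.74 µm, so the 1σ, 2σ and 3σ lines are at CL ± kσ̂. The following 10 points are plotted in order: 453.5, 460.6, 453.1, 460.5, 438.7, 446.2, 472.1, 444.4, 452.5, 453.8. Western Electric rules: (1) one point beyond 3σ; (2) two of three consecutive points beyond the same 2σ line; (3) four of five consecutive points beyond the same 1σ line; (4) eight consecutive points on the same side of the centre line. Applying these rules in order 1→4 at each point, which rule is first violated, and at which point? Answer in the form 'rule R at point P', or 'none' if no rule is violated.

rule 1 at point 7

Zone of each point (C = within 1σ̂, B = 1σ̂–2σ̂, A = 2σ̂–3σ̂, * = beyond 3σ̂; sign = side of CL): 1:+C, 2:+B, 3:+C, 4:+B, 5:-B, 6:-C, 7:+*, 8:-C, 9:+C, 10:+C
Rule 1 (one point beyond the 3σ limits) is satisfied at point 7.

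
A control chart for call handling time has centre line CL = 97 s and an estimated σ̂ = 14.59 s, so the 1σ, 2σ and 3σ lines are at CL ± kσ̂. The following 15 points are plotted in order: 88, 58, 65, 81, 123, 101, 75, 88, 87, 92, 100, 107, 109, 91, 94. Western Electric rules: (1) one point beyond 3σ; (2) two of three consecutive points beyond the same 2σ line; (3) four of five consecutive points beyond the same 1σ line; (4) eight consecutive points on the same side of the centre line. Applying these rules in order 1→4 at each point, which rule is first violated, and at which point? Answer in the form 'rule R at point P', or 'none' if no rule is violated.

rule 2 at point 3

Zone of each point (C = within 1σ̂, B = 1σ̂–2σ̂, A = 2σ̂–3σ̂, * = beyond 3σ̂; sign = side of CL): 1:-C, 2:-A, 3:-A, 4:-B, 5:+B, 6:+C, 7:-B, 8:-C, 9:-C, 10:-C, 11:+C, 12:+C, 13:+C, 14:-C, 15:-C
Rule 2 (two of three consecutive points beyond the same 2σ limit) is satisfied at point 3.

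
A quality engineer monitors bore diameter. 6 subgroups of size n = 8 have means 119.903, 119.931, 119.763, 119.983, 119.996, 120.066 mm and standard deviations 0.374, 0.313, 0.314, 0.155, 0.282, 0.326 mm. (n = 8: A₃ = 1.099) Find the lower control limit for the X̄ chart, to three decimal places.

X̄̄ = (119.903 + 119.931 + 119.763 + 119.983 + 119.996 + 120.066) / 6 = 119.9403
s̄ = (0.374 + 0.313 + 0.314 + 0.155 + 0.282 + 0.326) / 6 = 0.2940
LCL = X̄̄ − A₃·s̄ = 119.9403 − 1.099 × 0.2940 = 119.6172

119.617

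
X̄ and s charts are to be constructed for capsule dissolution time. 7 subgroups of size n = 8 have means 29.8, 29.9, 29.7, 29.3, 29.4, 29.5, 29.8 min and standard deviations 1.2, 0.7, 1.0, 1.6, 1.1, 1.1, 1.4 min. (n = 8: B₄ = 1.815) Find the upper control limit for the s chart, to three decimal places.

2.100

s̄ = (1.2 + 0.7 + 1.0 + 1.6 + 1.1 + 1.1 + 1.4) / 7 = 1.1571
UCL_s = B₄·s̄ = 1.815 × 1.1571 = 2.1002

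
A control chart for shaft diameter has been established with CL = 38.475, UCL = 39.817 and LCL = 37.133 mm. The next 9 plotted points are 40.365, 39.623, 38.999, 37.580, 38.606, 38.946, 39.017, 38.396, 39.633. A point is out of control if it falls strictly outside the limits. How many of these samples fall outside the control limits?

Compare each point to [37.133, 39.817]: sample 1 = 40.365 > UCL.

1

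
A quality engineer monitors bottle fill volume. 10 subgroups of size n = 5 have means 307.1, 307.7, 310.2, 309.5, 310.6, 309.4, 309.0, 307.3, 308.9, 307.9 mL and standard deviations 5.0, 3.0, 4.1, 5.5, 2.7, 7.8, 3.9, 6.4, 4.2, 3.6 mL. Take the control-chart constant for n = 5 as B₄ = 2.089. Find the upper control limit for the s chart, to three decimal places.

9.651

s̄ = (5.0 + 3.0 + 4.1 + 5.5 + 2.7 + 7.8 + 3.9 + 6.4 + 4.2 + 3.6) / 10 = 4.6200
UCL_s = B₄·s̄ = 2.089 × 4.6200 = 9.6512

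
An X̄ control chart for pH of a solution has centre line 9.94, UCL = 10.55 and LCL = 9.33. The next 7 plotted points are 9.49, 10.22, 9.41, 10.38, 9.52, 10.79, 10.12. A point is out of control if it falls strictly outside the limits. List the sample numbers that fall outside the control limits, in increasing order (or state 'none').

6

Compare each point to [9.33, 10.55]: sample 6 = 10.79 > UCL.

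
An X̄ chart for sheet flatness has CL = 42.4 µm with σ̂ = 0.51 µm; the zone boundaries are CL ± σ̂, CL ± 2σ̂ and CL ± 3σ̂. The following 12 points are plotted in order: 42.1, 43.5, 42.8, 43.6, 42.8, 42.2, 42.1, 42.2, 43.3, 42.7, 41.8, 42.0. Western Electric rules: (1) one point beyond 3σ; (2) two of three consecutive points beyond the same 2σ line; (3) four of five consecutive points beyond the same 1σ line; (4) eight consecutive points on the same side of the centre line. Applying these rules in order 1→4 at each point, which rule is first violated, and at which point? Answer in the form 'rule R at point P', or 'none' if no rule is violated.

Zone of each point (C = within 1σ̂, B = 1σ̂–2σ̂, A = 2σ̂–3σ̂, * = beyond 3σ̂; sign = side of CL): 1:-C, 2:+A, 3:+C, 4:+A, 5:+C, 6:-C, 7:-C, 8:-C, 9:+B, 10:+C, 11:-B, 12:-C
Rule 2 (two of three consecutive points beyond the same 2σ limit) is satisfied at point 4.

rule 2 at point 4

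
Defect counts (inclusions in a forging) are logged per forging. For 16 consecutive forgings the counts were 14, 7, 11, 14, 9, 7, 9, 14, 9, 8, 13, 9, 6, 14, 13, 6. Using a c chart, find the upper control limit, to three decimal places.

c̄ = (14 + 7 + 11 + 14 + 9 + 7 + 9 + 14 + 9 + 8 + 13 + 9 + 6 + 14 + 13 + 6) / 16 = 163 / 16 = 10.1875
UCL = c̄ + 3√c̄ = 10.1875 + 3 × √10.1875 = 10.1875 + 3 × 3.1918 = 19.7629

19.763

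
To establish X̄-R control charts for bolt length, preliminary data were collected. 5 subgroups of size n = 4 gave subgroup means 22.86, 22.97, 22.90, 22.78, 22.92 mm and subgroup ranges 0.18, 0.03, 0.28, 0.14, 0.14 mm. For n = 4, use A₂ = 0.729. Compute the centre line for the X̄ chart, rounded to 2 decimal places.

X̄̄ = (22.86 + 22.97 + 22.90 + 22.78 + 22.92) / 5 = 114.4300 / 5 = 22.8860
CL = X̄̄ = 22.8860

22.89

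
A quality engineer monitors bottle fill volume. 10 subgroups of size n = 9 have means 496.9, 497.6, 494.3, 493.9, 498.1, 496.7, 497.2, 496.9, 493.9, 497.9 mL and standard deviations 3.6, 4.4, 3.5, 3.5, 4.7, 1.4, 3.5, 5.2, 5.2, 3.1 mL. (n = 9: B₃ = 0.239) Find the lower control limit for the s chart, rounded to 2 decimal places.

0.91

s̄ = (3.6 + 4.4 + 3.5 + 3.5 + 4.7 + 1.4 + 3.5 + 5.2 + 5.2 + 3.1) / 10 = 3.8100
LCL_s = B₃·s̄ = 0.239 × 3.8100 = 0.9106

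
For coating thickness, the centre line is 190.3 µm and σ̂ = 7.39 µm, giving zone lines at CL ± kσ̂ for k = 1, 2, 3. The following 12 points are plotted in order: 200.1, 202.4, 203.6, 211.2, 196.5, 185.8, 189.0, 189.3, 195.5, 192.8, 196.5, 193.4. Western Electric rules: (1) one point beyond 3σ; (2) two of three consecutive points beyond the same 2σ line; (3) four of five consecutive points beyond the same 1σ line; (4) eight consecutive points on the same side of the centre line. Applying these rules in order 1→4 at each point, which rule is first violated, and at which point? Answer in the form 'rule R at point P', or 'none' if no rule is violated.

Zone of each point (C = within 1σ̂, B = 1σ̂–2σ̂, A = 2σ̂–3σ̂, * = beyond 3σ̂; sign = side of CL): 1:+B, 2:+B, 3:+B, 4:+A, 5:+C, 6:-C, 7:-C, 8:-C, 9:+C, 10:+C, 11:+C, 12:+C
Rule 3 (four of five consecutive points beyond the same 1σ limit) is satisfied at point 4.

rule 3 at point 4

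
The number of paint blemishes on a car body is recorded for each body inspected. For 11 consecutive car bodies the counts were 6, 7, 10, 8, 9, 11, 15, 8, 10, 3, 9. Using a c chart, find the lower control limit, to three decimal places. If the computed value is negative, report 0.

c̄ = (6 + 7 + 10 + 8 + 9 + 11 + 15 + 8 + 10 + 3 + 9) / 11 = 96 / 11 = 8.7273
LCL = c̄ − 3√c̄ = 8.7273 − 3 × 2.9542 = -0.1353 → 0 (cannot be negative)

0.000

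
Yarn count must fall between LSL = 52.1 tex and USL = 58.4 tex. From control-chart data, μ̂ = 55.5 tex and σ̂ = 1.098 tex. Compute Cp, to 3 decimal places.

0.956

Cp = (USL − LSL) / (6σ̂) = (58.4 − 52.1) / (6 × 1.098) = 6.3000 / 6.5880 = 0.9563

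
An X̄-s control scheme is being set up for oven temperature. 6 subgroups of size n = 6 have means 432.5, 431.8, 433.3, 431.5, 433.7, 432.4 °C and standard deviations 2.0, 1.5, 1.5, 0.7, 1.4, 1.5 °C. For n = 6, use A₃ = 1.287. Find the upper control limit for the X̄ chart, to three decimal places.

X̄̄ = (432.5 + 431.8 + 433.3 + 431.5 + 433.7 + 432.4) / 6 = 432.5333
s̄ = (2.0 + 1.5 + 1.5 + 0.7 + 1.4 + 1.5) / 6 = 1.4333
UCL = X̄̄ + A₃·s̄ = 432.5333 + 1.287 × 1.4333 = 434.3780

434.378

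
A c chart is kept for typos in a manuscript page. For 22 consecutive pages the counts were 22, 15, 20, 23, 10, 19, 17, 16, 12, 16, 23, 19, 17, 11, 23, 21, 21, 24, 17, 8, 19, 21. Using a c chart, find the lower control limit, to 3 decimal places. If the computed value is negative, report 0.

5.213

c̄ = (22 + 15 + 20 + 23 + 10 + 19 + 17 + 16 + 12 + 16 + 23 + 19 + 17 + 11 + 23 + 21 + 21 + 24 + 17 + 8 + 19 + 21) / 22 = 394 / 22 = 17.9091
LCL = c̄ − 3√c̄ = 17.9091 − 3 × 4.2319 = 5.2134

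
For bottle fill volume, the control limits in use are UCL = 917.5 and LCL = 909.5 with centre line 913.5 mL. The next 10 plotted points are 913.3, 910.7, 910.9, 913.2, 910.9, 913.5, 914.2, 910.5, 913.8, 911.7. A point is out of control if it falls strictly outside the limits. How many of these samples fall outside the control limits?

All 10 points lie within [909.5, 917.5].

0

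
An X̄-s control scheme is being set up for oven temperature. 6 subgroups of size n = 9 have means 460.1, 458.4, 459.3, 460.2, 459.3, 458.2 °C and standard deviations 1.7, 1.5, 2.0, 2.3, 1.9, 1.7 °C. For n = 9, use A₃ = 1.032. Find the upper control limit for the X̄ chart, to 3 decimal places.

X̄̄ = (460.1 + 458.4 + 459.3 + 460.2 + 459.3 + 458.2) / 6 = 459.2500
s̄ = (1.7 + 1.5 + 2.0 + 2.3 + 1.9 + 1.7) / 6 = 1.8500
UCL = X̄̄ + A₃·s̄ = 459.2500 + 1.032 × 1.8500 = 461.1592

461.159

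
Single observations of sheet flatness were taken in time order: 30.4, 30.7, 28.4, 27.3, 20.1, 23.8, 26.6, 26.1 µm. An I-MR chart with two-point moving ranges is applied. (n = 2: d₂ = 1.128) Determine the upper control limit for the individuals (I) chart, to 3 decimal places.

33.476

X̄ = (30.4 + 30.7 + 28.4 + 27.3 + 20.1 + 23.8 + 26.6 + 26.1) / 8 = 26.6750
Moving ranges: 0.3, 2.3, 1.1, 7.2, 3.7, 2.8, 0.5; M̄R̄ = 17.9000 / 7 = 2.5571
UCL = X̄ + 3·M̄R̄/d₂ = 26.6750 + 3 × 2.5571 / 1.128 = 33.4759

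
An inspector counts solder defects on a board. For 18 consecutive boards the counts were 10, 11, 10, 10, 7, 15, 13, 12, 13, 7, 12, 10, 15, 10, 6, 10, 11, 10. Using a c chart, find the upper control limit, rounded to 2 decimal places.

20.46

c̄ = (10 + 11 + 10 + 10 + 7 + 15 + 13 + 12 + 13 + 7 + 12 + 10 + 15 + 10 + 6 + 10 + 11 + 10) / 18 = 192 / 18 = 10.6667
UCL = c̄ + 3√c̄ = 10.6667 + 3 × √10.6667 = 10.6667 + 3 × 3.2660 = 20.4646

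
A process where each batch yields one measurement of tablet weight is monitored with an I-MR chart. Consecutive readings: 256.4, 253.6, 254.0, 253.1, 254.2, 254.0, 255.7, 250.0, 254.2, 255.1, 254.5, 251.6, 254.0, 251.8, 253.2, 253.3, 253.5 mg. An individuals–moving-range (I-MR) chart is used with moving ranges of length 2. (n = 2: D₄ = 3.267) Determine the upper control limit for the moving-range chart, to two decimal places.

5.66

Moving ranges: 2.8, 0.4, 0.9, 1.1, 0.2, 1.7, 5.7, 4.2, 0.9, 0.6, 2.9, 2.4, 2.2, 1.4, 0.1, 0.2; M̄R̄ = 27.7000 / 16 = 1.7312
UCL_MR = D₄·M̄R̄ = 3.267 × 1.7312 = 5.6560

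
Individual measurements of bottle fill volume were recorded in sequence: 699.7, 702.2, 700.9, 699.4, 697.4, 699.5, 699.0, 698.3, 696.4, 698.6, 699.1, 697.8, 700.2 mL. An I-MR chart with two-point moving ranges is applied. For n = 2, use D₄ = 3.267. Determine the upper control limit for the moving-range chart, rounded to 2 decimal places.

Moving ranges: 2.5, 1.3, 1.5, 2.0, 2.1, 0.5, 0.7, 1.9, 2.2, 0.5, 1.3, 2.4; M̄R̄ = 18.9000 / 12 = 1.5750
UCL_MR = D₄·M̄R̄ = 3.267 × 1.5750 = 5.1455

5.15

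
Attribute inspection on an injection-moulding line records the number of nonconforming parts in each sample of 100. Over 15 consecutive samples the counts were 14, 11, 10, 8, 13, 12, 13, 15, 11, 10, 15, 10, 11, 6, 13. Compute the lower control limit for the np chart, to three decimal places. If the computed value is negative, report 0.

1.908

p̄ = Σdᵢ / (k·n) = 172 / (15 × 100) = 0.11467
LCL = np̄ − 3·√(np̄(1−p̄)) = 11.4667 − 3 × 3.1862 = 1.9081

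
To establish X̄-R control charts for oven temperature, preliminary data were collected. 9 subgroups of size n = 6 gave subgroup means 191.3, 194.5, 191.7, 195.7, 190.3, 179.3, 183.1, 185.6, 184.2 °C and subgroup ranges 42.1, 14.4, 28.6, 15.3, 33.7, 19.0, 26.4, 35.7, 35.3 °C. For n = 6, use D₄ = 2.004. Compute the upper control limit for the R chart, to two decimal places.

R̄ = (42.1 + 14.4 + 28.6 + 15.3 + 33.7 + 19.0 + 26.4 + 35.7 + 35.3) / 9 = 250.5000 / 9 = 27.8333
UCL_R = D₄·R̄ = 2.004 × 27.8333 = 55.7780

55.78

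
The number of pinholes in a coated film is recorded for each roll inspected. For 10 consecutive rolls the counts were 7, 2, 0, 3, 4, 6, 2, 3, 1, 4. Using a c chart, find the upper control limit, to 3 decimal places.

8.567

c̄ = (7 + 2 + 0 + 3 + 4 + 6 + 2 + 3 + 1 + 4) / 10 = 32 / 10 = 3.2000
UCL = c̄ + 3√c̄ = 3.2000 + 3 × √3.2000 = 3.2000 + 3 × 1.7889 = 8.5666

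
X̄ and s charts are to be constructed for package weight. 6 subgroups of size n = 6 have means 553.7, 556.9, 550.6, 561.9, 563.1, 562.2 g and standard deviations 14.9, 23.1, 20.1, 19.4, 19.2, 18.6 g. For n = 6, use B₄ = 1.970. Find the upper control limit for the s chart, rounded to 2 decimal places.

s̄ = (14.9 + 23.1 + 20.1 + 19.4 + 19.2 + 18.6) / 6 = 19.2167
UCL_s = B₄·s̄ = 1.970 × 19.2167 = 37.8568

37.86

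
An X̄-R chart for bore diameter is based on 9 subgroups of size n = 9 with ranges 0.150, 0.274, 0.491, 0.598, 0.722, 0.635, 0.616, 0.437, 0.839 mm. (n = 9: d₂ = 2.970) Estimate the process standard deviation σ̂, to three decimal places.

0.178

R̄ = (0.150 + 0.274 + 0.491 + 0.598 + 0.722 + 0.635 + 0.616 + 0.437 + 0.839) / 9 = 0.5291
σ̂ = R̄ / d₂ = 0.5291 / 2.970 = 0.1782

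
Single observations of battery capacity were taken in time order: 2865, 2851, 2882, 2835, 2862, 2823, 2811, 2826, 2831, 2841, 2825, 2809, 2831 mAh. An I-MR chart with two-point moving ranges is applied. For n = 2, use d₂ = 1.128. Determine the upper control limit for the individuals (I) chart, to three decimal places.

2894.140

X̄ = (2865 + 2851 + 2882 + 2835 + 2862 + 2823 + 2811 + 2826 + 2831 + 2841 + 2825 + 2809 + 2831) / 13 = 2837.8462
Moving ranges: 14, 31, 47, 27, 39, 12, 15, 5, 10, 16, 16, 22; M̄R̄ = 254.0000 / 12 = 21.1667
UCL = X̄ + 3·M̄R̄/d₂ = 2837.8462 + 3 × 21.1667 / 1.128 = 2894.1405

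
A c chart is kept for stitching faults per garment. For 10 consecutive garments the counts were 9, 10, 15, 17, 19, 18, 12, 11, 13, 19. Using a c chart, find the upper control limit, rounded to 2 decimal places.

25.64

c̄ = (9 + 10 + 15 + 17 + 19 + 18 + 12 + 11 + 13 + 19) / 10 = 143 / 10 = 14.3000
UCL = c̄ + 3√c̄ = 14.3000 + 3 × √14.3000 = 14.3000 + 3 × 3.7815 = 25.6446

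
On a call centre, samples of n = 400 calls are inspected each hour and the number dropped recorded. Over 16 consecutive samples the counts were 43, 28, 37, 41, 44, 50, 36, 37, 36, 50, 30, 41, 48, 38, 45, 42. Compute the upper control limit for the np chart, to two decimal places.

p̄ = Σdᵢ / (k·n) = 646 / (16 × 400) = 0.10094
UCL = np̄ + 3·√(np̄(1−p̄)) = 40.3750 + 3 × √(40.3750×0.89906) = 40.3750 + 3 × 6.0249 = 58.4498

58.45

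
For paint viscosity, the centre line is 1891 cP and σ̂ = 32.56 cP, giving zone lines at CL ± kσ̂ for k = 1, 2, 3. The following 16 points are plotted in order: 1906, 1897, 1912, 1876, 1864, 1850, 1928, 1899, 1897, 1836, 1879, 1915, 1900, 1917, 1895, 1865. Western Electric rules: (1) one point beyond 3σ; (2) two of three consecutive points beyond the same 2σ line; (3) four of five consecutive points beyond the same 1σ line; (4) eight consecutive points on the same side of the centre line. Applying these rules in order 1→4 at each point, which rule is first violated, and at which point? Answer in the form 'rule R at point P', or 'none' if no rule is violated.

none

Zone of each point (C = within 1σ̂, B = 1σ̂–2σ̂, A = 2σ̂–3σ̂, * = beyond 3σ̂; sign = side of CL): 1:+C, 2:+C, 3:+C, 4:-C, 5:-C, 6:-B, 7:+B, 8:+C, 9:+C, 10:-B, 11:-C, 12:+C, 13:+C, 14:+C, 15:+C, 16:-C
No rule fires across all 16 points.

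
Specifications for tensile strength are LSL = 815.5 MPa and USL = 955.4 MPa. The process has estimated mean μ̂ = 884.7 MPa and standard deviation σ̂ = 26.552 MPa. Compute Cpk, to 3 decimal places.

0.869

Cpu = (USL − μ̂) / (3σ̂) = (955.4 − 884.7) / (3 × 26.552) = 0.8876; Cpl = (μ̂ − LSL) / (3σ̂) = (884.7 − 815.5) / (3 × 26.552) = 0.8687; Cpk = min(Cpu, Cpl) = 0.8687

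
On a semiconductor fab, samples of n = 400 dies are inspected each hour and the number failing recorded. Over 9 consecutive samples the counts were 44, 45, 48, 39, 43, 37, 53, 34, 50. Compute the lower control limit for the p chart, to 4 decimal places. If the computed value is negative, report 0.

0.0624

p̄ = Σdᵢ / (k·n) = 393 / (9 × 400) = 0.10917
LCL = p̄ − 3·√(p̄(1−p̄)/n) = 0.10917 − 3 × 0.01559 = 0.06239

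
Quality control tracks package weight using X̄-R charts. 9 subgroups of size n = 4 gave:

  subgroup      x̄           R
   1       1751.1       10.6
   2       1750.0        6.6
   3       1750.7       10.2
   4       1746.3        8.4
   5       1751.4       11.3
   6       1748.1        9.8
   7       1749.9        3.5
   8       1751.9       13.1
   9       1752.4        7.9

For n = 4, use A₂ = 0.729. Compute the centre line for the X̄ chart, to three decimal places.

1750.200

X̄̄ = (1751.1 + 1750.0 + 1750.7 + 1746.3 + 1751.4 + 1748.1 + 1749.9 + 1751.9 + 1752.4) / 9 = 15751.8000 / 9 = 1750.2000
CL = X̄̄ = 1750.2000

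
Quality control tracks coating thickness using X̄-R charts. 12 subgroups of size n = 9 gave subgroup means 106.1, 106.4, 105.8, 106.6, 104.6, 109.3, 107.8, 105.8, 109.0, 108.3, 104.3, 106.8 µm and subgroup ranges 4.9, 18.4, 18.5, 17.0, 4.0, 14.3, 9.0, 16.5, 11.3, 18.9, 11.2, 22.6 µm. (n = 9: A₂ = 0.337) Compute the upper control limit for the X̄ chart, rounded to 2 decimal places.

X̄̄ = (106.1 + 106.4 + 105.8 + 106.6 + 104.6 + 109.3 + 107.8 + 105.8 + 109.0 + 108.3 + 104.3 + 106.8) / 12 = 1280.8000 / 12 = 106.7333
R̄ = (4.9 + 18.4 + 18.5 + 17.0 + 4.0 + 14.3 + 9.0 + 16.5 + 11.3 + 18.9 + 11.2 + 22.6) / 12 = 166.6000 / 12 = 13.8833
UCL = X̄̄ + A₂·R̄ = 106.7333 + 0.337 × 13.8833 = 111.4120

111.41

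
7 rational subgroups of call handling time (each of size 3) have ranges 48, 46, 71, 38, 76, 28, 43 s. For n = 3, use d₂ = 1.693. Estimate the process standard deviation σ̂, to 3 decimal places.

29.533

R̄ = (48 + 46 + 71 + 38 + 76 + 28 + 43) / 7 = 50.0000
σ̂ = R̄ / d₂ = 50.0000 / 1.693 = 29.5334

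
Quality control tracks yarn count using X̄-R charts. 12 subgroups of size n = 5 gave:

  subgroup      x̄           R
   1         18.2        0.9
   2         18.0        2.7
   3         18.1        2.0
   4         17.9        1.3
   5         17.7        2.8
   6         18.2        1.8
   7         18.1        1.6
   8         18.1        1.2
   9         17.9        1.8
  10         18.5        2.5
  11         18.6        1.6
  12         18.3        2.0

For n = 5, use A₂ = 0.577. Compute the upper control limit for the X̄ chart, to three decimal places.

19.201

X̄̄ = (18.2 + 18.0 + 18.1 + 17.9 + 17.7 + 18.2 + 18.1 + 18.1 + 17.9 + 18.5 + 18.6 + 18.3) / 12 = 217.6000 / 12 = 18.1333
R̄ = (0.9 + 2.7 + 2.0 + 1.3 + 2.8 + 1.8 + 1.6 + 1.2 + 1.8 + 2.5 + 1.6 + 2.0) / 12 = 22.2000 / 12 = 1.8500
UCL = X̄̄ + A₂·R̄ = 18.1333 + 0.577 × 1.8500 = 19.2008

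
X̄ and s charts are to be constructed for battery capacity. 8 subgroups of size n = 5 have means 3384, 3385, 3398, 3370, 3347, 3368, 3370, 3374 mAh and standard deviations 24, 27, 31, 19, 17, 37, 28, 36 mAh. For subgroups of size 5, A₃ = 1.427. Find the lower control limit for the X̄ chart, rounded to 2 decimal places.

3335.44

X̄̄ = (3384 + 3385 + 3398 + 3370 + 3347 + 3368 + 3370 + 3374) / 8 = 3374.5000
s̄ = (24 + 27 + 31 + 19 + 17 + 37 + 28 + 36) / 8 = 27.3750
LCL = X̄̄ − A₃·s̄ = 3374.5000 − 1.427 × 27.3750 = 3335.4359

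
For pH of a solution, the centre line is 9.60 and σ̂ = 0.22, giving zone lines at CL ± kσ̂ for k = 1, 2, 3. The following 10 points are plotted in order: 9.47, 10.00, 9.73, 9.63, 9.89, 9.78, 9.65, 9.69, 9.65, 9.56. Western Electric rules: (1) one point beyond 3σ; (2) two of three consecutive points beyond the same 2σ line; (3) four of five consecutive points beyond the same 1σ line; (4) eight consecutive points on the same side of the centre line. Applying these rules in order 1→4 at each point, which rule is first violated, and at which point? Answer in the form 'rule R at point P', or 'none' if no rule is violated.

Zone of each point (C = within 1σ̂, B = 1σ̂–2σ̂, A = 2σ̂–3σ̂, * = beyond 3σ̂; sign = side of CL): 1:-C, 2:+B, 3:+C, 4:+C, 5:+B, 6:+C, 7:+C, 8:+C, 9:+C, 10:-C
Rule 4 (eight consecutive points on the same side of the centre line) is satisfied at point 9.

rule 4 at point 9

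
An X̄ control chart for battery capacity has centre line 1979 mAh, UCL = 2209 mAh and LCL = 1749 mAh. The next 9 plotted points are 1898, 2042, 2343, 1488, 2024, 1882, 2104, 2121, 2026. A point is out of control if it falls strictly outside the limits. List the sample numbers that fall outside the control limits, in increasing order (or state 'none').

Compare each point to [1749, 2209]: sample 3 = 2343 > UCL; sample 4 = 1488 < LCL.

3, 4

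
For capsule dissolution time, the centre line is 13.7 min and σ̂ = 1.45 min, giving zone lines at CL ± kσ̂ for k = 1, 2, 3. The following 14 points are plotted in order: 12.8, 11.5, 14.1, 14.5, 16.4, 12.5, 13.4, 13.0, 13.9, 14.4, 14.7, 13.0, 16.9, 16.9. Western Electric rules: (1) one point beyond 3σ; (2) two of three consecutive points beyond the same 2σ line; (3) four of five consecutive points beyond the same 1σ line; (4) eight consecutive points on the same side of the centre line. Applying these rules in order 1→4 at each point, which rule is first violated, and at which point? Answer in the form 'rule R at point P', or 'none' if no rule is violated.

Zone of each point (C = within 1σ̂, B = 1σ̂–2σ̂, A = 2σ̂–3σ̂, * = beyond 3σ̂; sign = side of CL): 1:-C, 2:-B, 3:+C, 4:+C, 5:+B, 6:-C, 7:-C, 8:-C, 9:+C, 10:+C, 11:+C, 12:-C, 13:+A, 14:+A
Rule 2 (two of three consecutive points beyond the same 2σ limit) is satisfied at point 14.

rule 2 at point 14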